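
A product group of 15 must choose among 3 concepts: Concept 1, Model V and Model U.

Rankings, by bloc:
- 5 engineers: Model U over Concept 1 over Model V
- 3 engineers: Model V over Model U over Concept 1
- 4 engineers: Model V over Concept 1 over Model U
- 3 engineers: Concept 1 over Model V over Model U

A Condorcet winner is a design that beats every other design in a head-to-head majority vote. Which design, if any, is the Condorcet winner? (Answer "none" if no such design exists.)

none

Head-to-head results (15 engineers):
Concept 1–Model V: Concept 1 8–7.
Concept 1 vs Model U: Model U wins 8–7.
Model V vs Model U: 10 to 5, Model V.
Every design loses at least once (Concept 1 loses to Model U; Model V loses to Concept 1; Model U loses to Model V). The majority relation contains the cycle Concept 1 beats Model V beats Model U beats Concept 1, so there is no Condorcet winner.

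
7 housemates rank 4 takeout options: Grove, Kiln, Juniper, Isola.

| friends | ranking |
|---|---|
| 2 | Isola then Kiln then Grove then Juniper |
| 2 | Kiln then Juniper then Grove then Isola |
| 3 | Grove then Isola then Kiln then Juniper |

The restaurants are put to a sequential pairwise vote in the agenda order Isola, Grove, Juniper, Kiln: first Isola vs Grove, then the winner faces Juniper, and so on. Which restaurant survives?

Round 1: Isola vs Grove — 2–5, Grove advances.
Round 2: Grove vs Juniper — 5–2, Grove advances.
Round 3: Grove vs Kiln — 3–4, Kiln advances.
Kiln survives the agenda.

Kiln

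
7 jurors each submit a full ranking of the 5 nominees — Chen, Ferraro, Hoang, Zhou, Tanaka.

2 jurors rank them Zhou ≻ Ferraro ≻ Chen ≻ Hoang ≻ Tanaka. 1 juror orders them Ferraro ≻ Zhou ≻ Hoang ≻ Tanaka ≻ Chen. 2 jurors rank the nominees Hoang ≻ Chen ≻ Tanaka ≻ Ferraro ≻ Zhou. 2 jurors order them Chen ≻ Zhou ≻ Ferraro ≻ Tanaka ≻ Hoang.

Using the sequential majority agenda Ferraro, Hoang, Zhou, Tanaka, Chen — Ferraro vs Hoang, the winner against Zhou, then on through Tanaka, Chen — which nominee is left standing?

Round 1: Ferraro vs Hoang — 5–2, Ferraro advances.
Round 2: Ferraro vs Zhou — 3–4, Zhou advances.
Round 3: Zhou vs Tanaka — 5–2, Zhou advances.
Round 4: Zhou vs Chen — 3–4, Chen advances.
The agenda winner is Chen.

Chen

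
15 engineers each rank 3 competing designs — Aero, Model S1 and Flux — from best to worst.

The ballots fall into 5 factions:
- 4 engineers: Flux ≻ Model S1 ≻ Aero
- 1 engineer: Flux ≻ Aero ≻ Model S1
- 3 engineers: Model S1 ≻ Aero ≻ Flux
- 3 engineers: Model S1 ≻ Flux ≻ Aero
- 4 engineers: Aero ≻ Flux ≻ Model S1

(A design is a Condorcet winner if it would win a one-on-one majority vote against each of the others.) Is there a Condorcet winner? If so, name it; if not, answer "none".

Flux

Check each pair by majority over 15 ballots:
Aero vs Model S1: 1+4 = 5 for Aero, 10 for Model S1 — Model S1 by 10–5.
Aero vs Flux: 3+4 = 7 for Aero, 8 for Flux — Flux by 8–7.
Model S1 vs Flux: 3+3 = 6 for Model S1, 9 for Flux — Flux by 9–6.
Flux beats each of Aero, Model S1 — Flux is the Condorcet winner.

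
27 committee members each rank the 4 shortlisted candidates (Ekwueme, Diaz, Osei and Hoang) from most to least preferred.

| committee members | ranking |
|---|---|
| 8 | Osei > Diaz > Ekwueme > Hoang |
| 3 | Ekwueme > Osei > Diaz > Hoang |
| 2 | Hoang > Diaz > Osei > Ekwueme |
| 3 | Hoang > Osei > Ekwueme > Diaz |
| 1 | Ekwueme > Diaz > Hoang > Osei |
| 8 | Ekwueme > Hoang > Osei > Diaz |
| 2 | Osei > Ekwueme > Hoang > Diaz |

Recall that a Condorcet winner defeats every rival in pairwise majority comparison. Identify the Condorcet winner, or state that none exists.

Pairwise majorities:
Ekwueme vs Diaz: Ekwueme preferred on 3+3+1+8+2 = 17 ballots; Ekwueme wins 17–10.
Ekwueme–Osei: Osei 15–12.
Ekwueme–Hoang: Ekwueme 22–5.
Diaz vs Osei: Diaz preferred on 2+1 = 3 ballots; Osei wins 24–3.
Diaz vs Hoang: 12 to 15, Hoang.
Osei vs Hoang: Osei is ranked higher on 8+3+2 = 13 ballots, Hoang on 14. Hoang wins 14–13.
No candidate is unbeaten: Ekwueme loses to Osei; Diaz loses to Ekwueme; Osei loses to Hoang; Hoang loses to Ekwueme. In particular Ekwueme beats Hoang beats Osei beats Ekwueme is a majority cycle — no Condorcet winner exists.

none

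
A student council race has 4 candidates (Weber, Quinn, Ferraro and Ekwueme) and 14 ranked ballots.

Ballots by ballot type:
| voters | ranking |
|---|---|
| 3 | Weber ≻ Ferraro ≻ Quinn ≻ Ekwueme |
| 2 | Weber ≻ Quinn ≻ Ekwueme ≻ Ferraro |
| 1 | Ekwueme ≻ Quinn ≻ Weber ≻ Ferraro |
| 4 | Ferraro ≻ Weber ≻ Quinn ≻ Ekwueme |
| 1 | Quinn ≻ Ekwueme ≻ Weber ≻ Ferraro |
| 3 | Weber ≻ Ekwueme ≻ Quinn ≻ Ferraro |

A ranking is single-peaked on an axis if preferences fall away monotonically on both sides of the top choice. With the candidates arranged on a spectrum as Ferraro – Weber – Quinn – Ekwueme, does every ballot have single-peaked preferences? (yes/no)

Axis positions: Ferraro=1, Weber=2, Quinn=3, Ekwueme=4.
Ballot type 1 (peak Weber at position 2): ranking walks positions 2-1-3-4, expanding outward from the peak — single-peaked.
Ballot type 2 (peak Weber at position 2): ranking walks positions 2-3-4-1, expanding outward from the peak — single-peaked.
Ballot type 3 (peak Ekwueme at position 4): ranking walks positions 4-3-2-1, expanding outward from the peak — single-peaked.
Ballot type 4 (peak Ferraro at position 1): ranking walks positions 1-2-3-4, expanding outward from the peak — single-peaked.
Ballot type 5 (peak Quinn at position 3): ranking walks positions 3-4-2-1, expanding outward from the peak — single-peaked.
Ballot type 6: ranking walks positions 2-4-3-1; Ekwueme is ranked above Quinn even though Quinn lies between Ekwueme and the peak Weber on the axis — preferences dip and rise again. Not single-peaked.
Ballot type 6 violates single-peakedness, so the profile is not single-peaked on this axis.

no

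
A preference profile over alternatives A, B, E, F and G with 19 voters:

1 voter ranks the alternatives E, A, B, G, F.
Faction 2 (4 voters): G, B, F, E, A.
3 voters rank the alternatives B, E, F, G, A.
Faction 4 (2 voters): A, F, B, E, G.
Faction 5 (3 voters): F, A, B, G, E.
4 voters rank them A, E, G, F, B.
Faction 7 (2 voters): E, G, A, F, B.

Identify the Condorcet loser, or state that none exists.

Head-to-head results (19 voters):
A vs B: A wins 12–7.
A vs E: 9 to 10, E.
A vs F: F wins 10–9.
A vs G: 10 to 9, A.
B vs E: B wins 12–7.
B vs F: F wins 11–8.
B–G: G 10–9.
E vs F: E, 10–9.
E–G: E 12–7.
F vs G: F preferred on 3+2+3 = 8 ballots; G wins 11–8.
No alternative is winless: A beats B; B beats E; E beats A; F beats A; G beats B. There is no Condorcet loser.

none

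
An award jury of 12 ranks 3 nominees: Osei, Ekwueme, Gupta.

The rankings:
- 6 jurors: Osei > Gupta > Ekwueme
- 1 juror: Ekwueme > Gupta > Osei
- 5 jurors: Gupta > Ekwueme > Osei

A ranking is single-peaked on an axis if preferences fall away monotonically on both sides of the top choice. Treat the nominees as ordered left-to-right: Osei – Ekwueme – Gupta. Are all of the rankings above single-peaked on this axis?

no

Axis positions: Osei=1, Ekwueme=2, Gupta=3.
Ballot type 1: ranking walks positions 1-3-2; Gupta is ranked above Ekwueme even though Ekwueme lies between Gupta and the peak Osei on the axis — preferences dip and rise again. Not single-peaked.
Ballot type 2 (peak Ekwueme at position 2): ranking walks positions 2-3-1, expanding outward from the peak — single-peaked.
Ballot type 3 (peak Gupta at position 3): ranking walks positions 3-2-1, expanding outward from the peak — single-peaked.
Ballot type 1 violates single-peakedness, so the profile is not single-peaked on this axis.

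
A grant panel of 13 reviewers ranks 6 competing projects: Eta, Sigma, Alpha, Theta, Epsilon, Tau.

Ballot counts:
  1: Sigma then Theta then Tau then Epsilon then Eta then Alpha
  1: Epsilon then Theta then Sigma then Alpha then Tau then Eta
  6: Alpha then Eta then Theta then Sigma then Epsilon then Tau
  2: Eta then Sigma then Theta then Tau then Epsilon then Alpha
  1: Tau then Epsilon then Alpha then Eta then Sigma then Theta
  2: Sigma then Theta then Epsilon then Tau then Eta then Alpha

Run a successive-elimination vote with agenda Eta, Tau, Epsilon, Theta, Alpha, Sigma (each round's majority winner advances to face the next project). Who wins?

Alpha

Round 1: Eta vs Tau — 8–5, Eta advances.
Round 2: Eta vs Epsilon — 8–5, Eta advances.
Round 3: Eta vs Theta — 9–4, Eta advances.
Round 4: Eta vs Alpha — 5–8, Alpha advances.
Round 5: Alpha vs Sigma — 7–6, Alpha advances.
The agenda winner is Alpha.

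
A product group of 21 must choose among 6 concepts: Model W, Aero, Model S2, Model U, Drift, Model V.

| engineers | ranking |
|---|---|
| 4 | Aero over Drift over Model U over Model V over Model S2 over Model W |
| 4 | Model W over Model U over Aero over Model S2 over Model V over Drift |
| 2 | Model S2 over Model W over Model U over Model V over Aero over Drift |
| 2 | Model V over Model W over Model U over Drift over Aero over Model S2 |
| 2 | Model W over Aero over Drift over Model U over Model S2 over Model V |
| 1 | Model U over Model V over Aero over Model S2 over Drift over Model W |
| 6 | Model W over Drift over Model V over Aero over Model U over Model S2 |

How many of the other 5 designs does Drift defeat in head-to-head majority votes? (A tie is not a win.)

Drift against each rival (21 engineers):
Drift vs Model W: Model W, 16–5.
Drift vs Aero: Drift preferred on 2+6 = 8 ballots; Aero wins 13–8.
Drift–Model S2: Drift 14–7.
Drift vs Model U: Drift wins 12–9.
Drift vs Model V: Drift wins 12–9.
Drift beats Model S2, Model U, Model V; loses to Model W, Aero — 3 pairwise wins.

3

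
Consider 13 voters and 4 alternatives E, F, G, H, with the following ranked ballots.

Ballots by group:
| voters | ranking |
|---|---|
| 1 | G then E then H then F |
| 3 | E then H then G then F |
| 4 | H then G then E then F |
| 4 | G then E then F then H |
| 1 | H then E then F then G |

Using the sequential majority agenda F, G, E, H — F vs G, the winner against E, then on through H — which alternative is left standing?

Round 1: F vs G — 1–12, G advances.
Round 2: G vs E — 9–4, G advances.
Round 3: G vs H — 5–8, H advances.
H survives the agenda.

H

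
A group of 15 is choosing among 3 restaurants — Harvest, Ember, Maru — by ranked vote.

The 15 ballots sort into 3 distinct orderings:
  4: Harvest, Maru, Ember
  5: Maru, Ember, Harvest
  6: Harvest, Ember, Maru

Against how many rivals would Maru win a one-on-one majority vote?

Maru against each rival (15 friends):
Maru vs Harvest: 5 to 10, Harvest.
Maru–Ember: Maru 9–6.
Maru beats Ember; loses to Harvest — 1 pairwise win.

1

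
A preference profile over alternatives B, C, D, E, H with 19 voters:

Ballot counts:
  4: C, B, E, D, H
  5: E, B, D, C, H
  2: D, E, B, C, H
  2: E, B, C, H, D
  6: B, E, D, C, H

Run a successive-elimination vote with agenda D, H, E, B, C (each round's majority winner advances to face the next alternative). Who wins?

Round 1: D vs H — 17–2, D advances.
Round 2: D vs E — 2–17, E advances.
Round 3: E vs B — 9–10, B advances.
Round 4: B vs C — 15–4, B advances.
B survives the agenda.

B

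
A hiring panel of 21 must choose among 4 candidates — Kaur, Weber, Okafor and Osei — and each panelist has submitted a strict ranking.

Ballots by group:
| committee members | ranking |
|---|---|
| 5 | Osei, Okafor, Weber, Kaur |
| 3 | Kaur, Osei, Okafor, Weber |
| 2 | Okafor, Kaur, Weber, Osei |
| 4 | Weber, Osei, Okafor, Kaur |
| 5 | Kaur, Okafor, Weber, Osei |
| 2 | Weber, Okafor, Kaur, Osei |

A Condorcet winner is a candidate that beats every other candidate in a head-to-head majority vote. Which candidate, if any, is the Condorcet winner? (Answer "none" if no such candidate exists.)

Check each pair by majority over 21 ballots:
Kaur vs Weber: Weber, 11–10.
Kaur–Okafor: Okafor 13–8.
Kaur vs Osei: Kaur wins 12–9.
Weber vs Okafor: Okafor, 15–6.
Weber vs Osei: Weber, 13–8.
Okafor vs Osei: Osei wins 12–9.
Every candidate loses at least once (Kaur loses to Weber; Weber loses to Okafor; Okafor loses to Osei; Osei loses to Kaur). The majority relation contains the cycle Kaur → Osei → Okafor → Kaur, so there is no Condorcet winner.

none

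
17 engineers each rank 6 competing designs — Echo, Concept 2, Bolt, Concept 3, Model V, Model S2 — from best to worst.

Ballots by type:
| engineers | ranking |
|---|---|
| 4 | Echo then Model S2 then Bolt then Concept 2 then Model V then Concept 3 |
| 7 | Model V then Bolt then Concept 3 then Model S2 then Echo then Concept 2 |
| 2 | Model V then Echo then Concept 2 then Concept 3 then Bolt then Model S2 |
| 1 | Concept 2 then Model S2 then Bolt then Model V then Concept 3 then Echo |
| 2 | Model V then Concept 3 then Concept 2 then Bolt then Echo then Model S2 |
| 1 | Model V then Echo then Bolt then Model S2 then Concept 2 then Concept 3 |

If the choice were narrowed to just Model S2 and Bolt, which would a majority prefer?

Ballots ranking Model S2 above Bolt: 4 + 1 = 5.
Ballots ranking Bolt above Model S2: 17 − 5 = 12.
Bolt wins the head-to-head 12–5.

Bolt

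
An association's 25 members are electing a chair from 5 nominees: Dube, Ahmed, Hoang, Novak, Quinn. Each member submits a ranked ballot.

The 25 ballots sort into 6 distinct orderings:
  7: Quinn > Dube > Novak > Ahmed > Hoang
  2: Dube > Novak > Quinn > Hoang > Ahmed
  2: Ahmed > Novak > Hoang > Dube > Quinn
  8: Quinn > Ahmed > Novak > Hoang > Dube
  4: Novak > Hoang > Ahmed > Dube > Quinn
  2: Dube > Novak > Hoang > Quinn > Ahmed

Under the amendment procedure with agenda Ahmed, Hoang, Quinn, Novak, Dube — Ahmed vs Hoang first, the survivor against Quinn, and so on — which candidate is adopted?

Quinn

Round 1: Ahmed vs Hoang — 17–8, Ahmed advances.
Round 2: Ahmed vs Quinn — 6–19, Quinn advances.
Round 3: Quinn vs Novak — 15–10, Quinn advances.
Round 4: Quinn vs Dube — 15–10, Quinn advances.
The agenda winner is Quinn.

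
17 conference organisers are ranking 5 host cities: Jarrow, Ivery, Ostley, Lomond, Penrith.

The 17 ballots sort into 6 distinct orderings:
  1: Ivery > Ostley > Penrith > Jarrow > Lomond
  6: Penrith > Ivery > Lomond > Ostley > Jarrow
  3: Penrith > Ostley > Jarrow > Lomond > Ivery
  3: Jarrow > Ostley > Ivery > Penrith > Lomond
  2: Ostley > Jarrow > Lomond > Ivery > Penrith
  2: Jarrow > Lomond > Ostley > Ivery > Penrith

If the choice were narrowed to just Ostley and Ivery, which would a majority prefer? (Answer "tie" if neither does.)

Ostley

Ballots ranking Ostley above Ivery: 3 + 3 + 2 + 2 = 10.
Ballots ranking Ivery above Ostley: 17 − 10 = 7.
Ostley wins the head-to-head 10–7.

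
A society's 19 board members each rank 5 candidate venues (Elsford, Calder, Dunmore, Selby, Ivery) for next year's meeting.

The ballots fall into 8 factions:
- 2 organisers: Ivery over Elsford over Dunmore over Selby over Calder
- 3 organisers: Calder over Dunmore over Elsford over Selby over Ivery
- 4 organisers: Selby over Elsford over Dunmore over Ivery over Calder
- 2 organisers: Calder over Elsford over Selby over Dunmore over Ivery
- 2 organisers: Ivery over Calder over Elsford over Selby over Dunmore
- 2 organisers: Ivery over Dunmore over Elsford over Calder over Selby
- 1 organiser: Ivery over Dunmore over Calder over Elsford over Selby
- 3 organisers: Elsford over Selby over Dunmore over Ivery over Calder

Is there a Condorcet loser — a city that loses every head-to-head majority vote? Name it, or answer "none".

none

Head-to-head results (19 organisers):
Elsford vs Calder: Elsford, 11–8.
Elsford vs Dunmore: 2+4+2+2+3 = 13 for Elsford, 6 for Dunmore — Elsford by 13–6.
Elsford vs Selby: Elsford preferred on 15 ballots; Elsford wins 15–4.
Elsford–Ivery: Elsford 12–7.
Calder vs Dunmore: Dunmore wins 12–7.
Calder vs Selby: Calder is ranked higher on 3+2+2+2+1 = 10 ballots, Selby on 9. Calder wins 10–9.
Calder vs Ivery: Ivery, 14–5.
Dunmore vs Selby: Dunmore preferred on 2+3+2+1 = 8 ballots; Selby wins 11–8.
Dunmore–Ivery: Dunmore 12–7.
Selby vs Ivery: Selby is ranked higher on 3+4+2+3 = 12 ballots, Ivery on 7. Selby wins 12–7.
No city is winless: Elsford beats Calder; Calder beats Selby; Dunmore beats Calder; Selby beats Dunmore; Ivery beats Calder. There is no Condorcet loser.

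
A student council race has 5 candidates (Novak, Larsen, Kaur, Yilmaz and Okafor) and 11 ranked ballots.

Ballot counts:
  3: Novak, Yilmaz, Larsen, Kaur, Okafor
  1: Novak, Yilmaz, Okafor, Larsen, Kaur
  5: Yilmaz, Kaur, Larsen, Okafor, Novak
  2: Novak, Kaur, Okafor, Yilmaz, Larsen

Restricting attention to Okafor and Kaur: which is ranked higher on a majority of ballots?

Ballots ranking Okafor above Kaur: 1.
Ballots ranking Kaur above Okafor: 11 − 1 = 10.
Kaur wins the head-to-head 10–1.

Kaur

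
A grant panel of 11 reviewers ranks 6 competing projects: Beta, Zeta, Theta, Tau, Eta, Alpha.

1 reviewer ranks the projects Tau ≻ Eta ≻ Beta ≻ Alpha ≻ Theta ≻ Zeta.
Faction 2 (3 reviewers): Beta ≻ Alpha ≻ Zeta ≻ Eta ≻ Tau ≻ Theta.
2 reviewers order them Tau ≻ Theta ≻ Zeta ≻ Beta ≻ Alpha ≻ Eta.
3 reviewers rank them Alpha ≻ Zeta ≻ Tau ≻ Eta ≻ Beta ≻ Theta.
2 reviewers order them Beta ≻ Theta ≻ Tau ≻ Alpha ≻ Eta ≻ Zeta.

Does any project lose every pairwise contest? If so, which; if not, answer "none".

Head-to-head results (11 reviewers):
Beta vs Zeta: Beta is ranked higher on 1+3+2 = 6 ballots, Zeta on 5. Beta wins 6–5.
Beta vs Theta: 9 to 2, Beta.
Beta vs Tau: 5 to 6, Tau.
Beta vs Eta: Beta wins 7–4.
Beta vs Alpha: Beta is ranked higher on 1+3+2+2 = 8 ballots, Alpha on 3. Beta wins 8–3.
Zeta vs Theta: Zeta, 6–5.
Zeta–Tau: Zeta 6–5.
Zeta vs Eta: Zeta wins 8–3.
Zeta vs Alpha: Alpha, 9–2.
Theta vs Tau: Tau, 9–2.
Theta vs Eta: 4 to 7, Eta.
Theta vs Alpha: 4 to 7, Alpha.
Tau vs Eta: Tau wins 8–3.
Tau vs Alpha: 5 to 6, Alpha.
Eta vs Alpha: Alpha wins 10–1.
Theta is beaten in every head-to-head and is the Condorcet loser.

Theta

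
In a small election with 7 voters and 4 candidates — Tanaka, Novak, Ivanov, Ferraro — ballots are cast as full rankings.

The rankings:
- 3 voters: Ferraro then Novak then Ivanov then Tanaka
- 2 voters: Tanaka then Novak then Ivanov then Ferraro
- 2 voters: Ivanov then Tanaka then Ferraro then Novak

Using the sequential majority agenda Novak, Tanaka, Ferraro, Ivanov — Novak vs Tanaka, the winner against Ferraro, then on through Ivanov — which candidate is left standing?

Ivanov

Round 1: Novak vs Tanaka — 3–4, Tanaka advances.
Round 2: Tanaka vs Ferraro — 4–3, Tanaka advances.
Round 3: Tanaka vs Ivanov — 2–5, Ivanov advances.
The agenda winner is Ivanov.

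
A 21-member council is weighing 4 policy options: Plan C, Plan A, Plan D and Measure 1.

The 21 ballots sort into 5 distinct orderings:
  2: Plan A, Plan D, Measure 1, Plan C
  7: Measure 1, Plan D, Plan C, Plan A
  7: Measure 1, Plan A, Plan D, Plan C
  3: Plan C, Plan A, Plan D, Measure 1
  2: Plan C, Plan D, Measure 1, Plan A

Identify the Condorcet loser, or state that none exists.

Head-to-head results (21 council members):
Plan C vs Plan A: Plan C wins 12–9.
Plan C vs Plan D: 5 to 16, Plan D.
Plan C vs Measure 1: Measure 1, 16–5.
Plan A vs Plan D: 12 to 9, Plan A.
Plan A vs Measure 1: Measure 1 wins 16–5.
Plan D vs Measure 1: Plan D preferred on 2+3+2 = 7 ballots; Measure 1 wins 14–7.
Each option has at least one pairwise win (Plan C beats Plan A; Plan A beats Plan D; Plan D beats Plan C; Measure 1 beats Plan C) — no Condorcet loser.

none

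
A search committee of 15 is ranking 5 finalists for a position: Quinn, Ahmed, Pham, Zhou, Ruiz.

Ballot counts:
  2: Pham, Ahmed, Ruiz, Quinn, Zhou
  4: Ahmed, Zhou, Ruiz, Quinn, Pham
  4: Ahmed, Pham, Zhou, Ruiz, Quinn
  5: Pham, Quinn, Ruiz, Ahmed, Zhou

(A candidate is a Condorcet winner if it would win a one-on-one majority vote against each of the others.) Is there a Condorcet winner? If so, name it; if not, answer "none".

Pairwise majorities:
Quinn vs Ahmed: Ahmed wins 10–5.
Quinn vs Pham: Pham wins 11–4.
Quinn vs Zhou: Zhou, 8–7.
Quinn vs Ruiz: Ruiz wins 10–5.
Ahmed vs Pham: Ahmed wins 8–7.
Ahmed–Zhou: Ahmed 15–0.
Ahmed vs Ruiz: Ahmed wins 10–5.
Pham vs Zhou: Pham wins 11–4.
Pham vs Ruiz: Pham, 11–4.
Zhou vs Ruiz: Zhou wins 8–7.
Ahmed beats each of Quinn, Pham, Zhou, Ruiz — Ahmed is the Condorcet winner.

Ahmed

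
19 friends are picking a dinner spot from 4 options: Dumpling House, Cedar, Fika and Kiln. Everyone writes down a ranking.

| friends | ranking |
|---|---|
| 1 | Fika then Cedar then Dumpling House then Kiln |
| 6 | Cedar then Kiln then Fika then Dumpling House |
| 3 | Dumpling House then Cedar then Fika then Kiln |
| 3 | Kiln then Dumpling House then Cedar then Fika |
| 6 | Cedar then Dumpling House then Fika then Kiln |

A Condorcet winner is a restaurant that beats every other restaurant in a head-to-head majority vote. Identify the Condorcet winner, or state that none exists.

Cedar

Pairwise majorities:
Dumpling House vs Cedar: Dumpling House is ranked higher on 3+3 = 6 ballots, Cedar on 13. Cedar wins 13–6.
Dumpling House–Fika: Dumpling House 12–7.
Dumpling House–Kiln: Dumpling House 10–9.
Cedar vs Fika: 6+3+3+6 = 18 for Cedar, 1 for Fika — Cedar by 18–1.
Cedar vs Kiln: Cedar wins 16–3.
Fika vs Kiln: 1+3+6 = 10 for Fika, 9 for Kiln — Fika by 10–9.
Cedar wins every pairwise contest, so Cedar is the Condorcet winner.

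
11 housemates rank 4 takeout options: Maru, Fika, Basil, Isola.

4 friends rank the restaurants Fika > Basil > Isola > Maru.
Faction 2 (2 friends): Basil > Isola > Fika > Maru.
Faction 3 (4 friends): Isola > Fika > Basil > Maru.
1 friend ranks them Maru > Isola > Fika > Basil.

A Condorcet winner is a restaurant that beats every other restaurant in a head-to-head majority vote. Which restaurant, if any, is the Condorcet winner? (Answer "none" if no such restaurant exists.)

Pairwise majorities:
Maru vs Fika: Maru preferred on 1 ballot; Fika wins 10–1.
Maru vs Basil: 1 for Maru, 10 for Basil — Basil by 10–1.
Maru vs Isola: Maru is ranked higher on 1 ballot, Isola on 10. Isola wins 10–1.
Fika vs Basil: 4+4+1 = 9 for Fika, 2 for Basil — Fika by 9–2.
Fika vs Isola: Fika is ranked higher on 4 ballots, Isola on 7. Isola wins 7–4.
Basil vs Isola: 6 to 5, Basil.
No restaurant is unbeaten: Maru loses to Fika; Fika loses to Isola; Basil loses to Fika; Isola loses to Basil. In particular Fika > Basil > Isola > Fika is a majority cycle — no Condorcet winner exists.

none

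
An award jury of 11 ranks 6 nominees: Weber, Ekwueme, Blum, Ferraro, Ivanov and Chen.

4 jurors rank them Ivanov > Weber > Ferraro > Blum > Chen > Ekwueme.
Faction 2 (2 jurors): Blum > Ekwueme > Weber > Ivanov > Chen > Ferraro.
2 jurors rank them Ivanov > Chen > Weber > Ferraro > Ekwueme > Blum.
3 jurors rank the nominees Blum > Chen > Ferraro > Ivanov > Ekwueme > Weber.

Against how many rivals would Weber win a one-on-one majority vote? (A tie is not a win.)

4

Weber against each rival (11 jurors):
Weber vs Ekwueme: Weber is ranked higher on 4+2 = 6 ballots, Ekwueme on 5. Weber wins 6–5.
Weber vs Blum: Weber is ranked higher on 4+2 = 6 ballots, Blum on 5. Weber wins 6–5.
Weber vs Ferraro: Weber preferred on 4+2+2 = 8 ballots; Weber wins 8–3.
Weber vs Ivanov: Weber is ranked higher on 2 ballots, Ivanov on 9. Ivanov wins 9–2.
Weber vs Chen: 6 to 5, Weber.
Weber beats Ekwueme, Blum, Ferraro, Chen; loses to Ivanov — 4 pairwise wins.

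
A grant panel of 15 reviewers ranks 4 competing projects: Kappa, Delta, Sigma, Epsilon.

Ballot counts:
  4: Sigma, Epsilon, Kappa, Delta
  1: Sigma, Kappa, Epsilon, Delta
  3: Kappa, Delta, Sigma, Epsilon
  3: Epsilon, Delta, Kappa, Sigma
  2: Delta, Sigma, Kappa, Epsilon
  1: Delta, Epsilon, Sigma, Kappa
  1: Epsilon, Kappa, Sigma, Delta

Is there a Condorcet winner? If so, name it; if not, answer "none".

none

Head-to-head results (15 reviewers):
Kappa–Delta: Kappa 9–6.
Kappa vs Sigma: Sigma wins 8–7.
Kappa vs Epsilon: Epsilon, 9–6.
Delta–Sigma: Delta 9–6.
Delta–Epsilon: Epsilon 9–6.
Sigma–Epsilon: Sigma 10–5.
No project is unbeaten: Kappa loses to Sigma; Delta loses to Kappa; Sigma loses to Delta; Epsilon loses to Sigma. In particular Kappa > Delta > Sigma > Kappa is a majority cycle — no Condorcet winner exists.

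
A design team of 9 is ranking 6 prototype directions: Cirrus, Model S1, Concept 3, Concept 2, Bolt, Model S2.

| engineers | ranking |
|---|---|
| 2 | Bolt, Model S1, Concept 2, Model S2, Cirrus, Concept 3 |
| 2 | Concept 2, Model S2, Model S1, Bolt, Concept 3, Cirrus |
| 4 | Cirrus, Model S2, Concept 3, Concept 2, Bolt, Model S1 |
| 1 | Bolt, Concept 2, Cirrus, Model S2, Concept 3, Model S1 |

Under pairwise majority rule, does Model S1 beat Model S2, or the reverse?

Ballots ranking Model S1 above Model S2: 2.
Ballots ranking Model S2 above Model S1: 9 − 2 = 7.
Model S2 wins the head-to-head 7–2.

Model S2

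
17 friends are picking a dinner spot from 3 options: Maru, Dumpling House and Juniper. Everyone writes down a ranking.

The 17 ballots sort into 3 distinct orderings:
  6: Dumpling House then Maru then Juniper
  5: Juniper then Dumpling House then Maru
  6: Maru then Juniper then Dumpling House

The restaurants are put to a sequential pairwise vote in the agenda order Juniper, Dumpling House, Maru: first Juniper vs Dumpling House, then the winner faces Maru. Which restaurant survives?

Round 1: Juniper vs Dumpling House — 11–6, Juniper advances.
Round 2: Juniper vs Maru — 5–12, Maru advances.
Maru survives the agenda.

Maru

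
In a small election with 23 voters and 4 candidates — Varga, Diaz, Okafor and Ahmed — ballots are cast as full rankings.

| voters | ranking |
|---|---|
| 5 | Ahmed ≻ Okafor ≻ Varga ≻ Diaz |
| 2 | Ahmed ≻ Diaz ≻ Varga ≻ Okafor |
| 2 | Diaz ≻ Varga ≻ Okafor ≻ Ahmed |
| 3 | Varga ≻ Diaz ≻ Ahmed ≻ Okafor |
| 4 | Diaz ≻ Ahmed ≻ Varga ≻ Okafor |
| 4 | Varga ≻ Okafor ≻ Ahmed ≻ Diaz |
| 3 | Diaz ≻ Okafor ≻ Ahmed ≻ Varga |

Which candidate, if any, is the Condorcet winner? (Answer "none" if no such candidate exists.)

Check each pair by majority over 23 ballots:
Varga vs Diaz: Varga, 12–11.
Varga vs Okafor: Varga wins 15–8.
Varga vs Ahmed: Ahmed wins 14–9.
Diaz vs Okafor: Diaz, 14–9.
Diaz–Ahmed: Diaz 12–11.
Okafor vs Ahmed: Ahmed wins 14–9.
Every candidate loses at least once (Varga loses to Ahmed; Diaz loses to Varga; Okafor loses to Varga; Ahmed loses to Diaz). The majority relation contains the cycle Varga beats Diaz beats Ahmed beats Varga, so there is no Condorcet winner.

none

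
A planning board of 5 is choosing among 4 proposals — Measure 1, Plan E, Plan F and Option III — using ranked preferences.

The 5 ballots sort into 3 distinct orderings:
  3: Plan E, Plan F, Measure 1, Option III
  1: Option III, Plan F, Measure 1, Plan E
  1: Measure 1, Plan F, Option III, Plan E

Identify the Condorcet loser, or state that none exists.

Pairwise majorities:
Measure 1 vs Plan E: Plan E wins 3–2.
Measure 1 vs Plan F: Plan F wins 4–1.
Measure 1 vs Option III: Measure 1 wins 4–1.
Plan E vs Plan F: Plan E is ranked higher on 3 ballots, Plan F on 2. Plan E wins 3–2.
Plan E vs Option III: Plan E is ranked higher on 3 ballots, Option III on 2. Plan E wins 3–2.
Plan F vs Option III: Plan F, 4–1.
Option III loses to every other option — it is the Condorcet loser.

Option III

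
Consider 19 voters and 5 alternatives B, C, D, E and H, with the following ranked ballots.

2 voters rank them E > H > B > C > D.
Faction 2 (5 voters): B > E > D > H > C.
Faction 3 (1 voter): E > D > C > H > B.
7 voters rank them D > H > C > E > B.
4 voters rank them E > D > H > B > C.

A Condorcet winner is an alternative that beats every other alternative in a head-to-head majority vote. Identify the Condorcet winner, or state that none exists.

Pairwise majorities:
B vs C: 11 to 8, B.
B vs D: B is ranked higher on 2+5 = 7 ballots, D on 12. D wins 12–7.
B vs E: B is ranked higher on 5 ballots, E on 14. E wins 14–5.
B vs H: B preferred on 5 ballots; H wins 14–5.
C vs D: 2 for C, 17 for D — D by 17–2.
C vs E: C is ranked higher on 7 ballots, E on 12. E wins 12–7.
C vs H: 1 to 18, H.
D vs E: 7 for D, 12 for E — E by 12–7.
D vs H: D preferred on 5+1+7+4 = 17 ballots; D wins 17–2.
E vs H: 12 to 7, E.
E wins every pairwise contest, so E is the Condorcet winner.

E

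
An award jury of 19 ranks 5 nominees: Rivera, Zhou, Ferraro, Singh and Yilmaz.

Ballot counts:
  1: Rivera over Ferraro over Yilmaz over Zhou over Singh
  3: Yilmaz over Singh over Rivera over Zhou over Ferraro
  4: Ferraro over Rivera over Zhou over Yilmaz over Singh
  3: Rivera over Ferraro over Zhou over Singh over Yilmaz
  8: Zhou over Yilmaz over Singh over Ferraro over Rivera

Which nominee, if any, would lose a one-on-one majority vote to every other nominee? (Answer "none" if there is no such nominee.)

Pairwise majorities:
Rivera vs Zhou: Rivera, 11–8.
Rivera vs Ferraro: Rivera is ranked higher on 1+3+3 = 7 ballots, Ferraro on 12. Ferraro wins 12–7.
Rivera vs Singh: Rivera preferred on 1+4+3 = 8 ballots; Singh wins 11–8.
Rivera vs Yilmaz: Yilmaz wins 11–8.
Zhou vs Ferraro: Zhou is ranked higher on 3+8 = 11 ballots, Ferraro on 8. Zhou wins 11–8.
Zhou vs Singh: Zhou is ranked higher on 1+4+3+8 = 16 ballots, Singh on 3. Zhou wins 16–3.
Zhou vs Yilmaz: Zhou wins 15–4.
Ferraro vs Singh: Ferraro is ranked higher on 1+4+3 = 8 ballots, Singh on 11. Singh wins 11–8.
Ferraro vs Yilmaz: 1+4+3 = 8 for Ferraro, 11 for Yilmaz — Yilmaz by 11–8.
Singh vs Yilmaz: Yilmaz, 16–3.
Each nominee has at least one pairwise win (Rivera beats Zhou; Zhou beats Ferraro; Ferraro beats Rivera; Singh beats Rivera; Yilmaz beats Rivera) — no Condorcet loser.

none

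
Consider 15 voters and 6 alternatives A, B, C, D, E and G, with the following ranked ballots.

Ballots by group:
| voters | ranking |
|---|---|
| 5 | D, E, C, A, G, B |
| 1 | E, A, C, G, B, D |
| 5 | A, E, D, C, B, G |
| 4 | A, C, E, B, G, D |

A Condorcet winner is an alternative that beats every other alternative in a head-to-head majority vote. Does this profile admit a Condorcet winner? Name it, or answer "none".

Pairwise majorities:
A–B: A 15–0.
A–C: A 10–5.
A–D: A 10–5.
A vs E: A, 9–6.
A vs G: A, 15–0.
B–C: C 15–0.
B vs D: D wins 10–5.
B–E: E 15–0.
B vs G: B wins 9–6.
C vs D: D, 10–5.
C–E: E 11–4.
C–G: C 15–0.
D vs E: E wins 10–5.
D vs G: D wins 10–5.
E vs G: E, 15–0.
A beats each of B, C, D, E, G — A is the Condorcet winner.

A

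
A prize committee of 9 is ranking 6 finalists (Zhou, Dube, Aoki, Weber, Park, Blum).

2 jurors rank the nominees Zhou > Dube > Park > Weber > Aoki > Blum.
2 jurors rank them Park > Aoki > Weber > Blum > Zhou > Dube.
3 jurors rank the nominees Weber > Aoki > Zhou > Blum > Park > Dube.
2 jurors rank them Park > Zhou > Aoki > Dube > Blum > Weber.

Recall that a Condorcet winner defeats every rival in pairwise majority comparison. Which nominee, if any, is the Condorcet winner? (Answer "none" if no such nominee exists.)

Head-to-head results (9 jurors):
Zhou vs Dube: Zhou wins 9–0.
Zhou vs Aoki: 2+2 = 4 for Zhou, 5 for Aoki — Aoki by 5–4.
Zhou vs Weber: Zhou preferred on 2+2 = 4 ballots; Weber wins 5–4.
Zhou vs Park: Zhou is ranked higher on 2+3 = 5 ballots, Park on 4. Zhou wins 5–4.
Zhou vs Blum: Zhou is ranked higher on 2+3+2 = 7 ballots, Blum on 2. Zhou wins 7–2.
Dube vs Aoki: Dube preferred on 2 ballots; Aoki wins 7–2.
Dube vs Weber: Weber, 5–4.
Dube vs Park: 2 for Dube, 7 for Park — Park by 7–2.
Dube vs Blum: Dube preferred on 2+2 = 4 ballots; Blum wins 5–4.
Aoki vs Weber: Weber, 5–4.
Aoki vs Park: Park, 6–3.
Aoki–Blum: Aoki 9–0.
Weber vs Park: 3 to 6, Park.
Weber vs Blum: 7 to 2, Weber.
Park vs Blum: 6 to 3, Park.
Each nominee drops at least one matchup (Zhou loses to Aoki; Dube loses to Zhou; Aoki loses to Weber; Weber loses to Park; Park loses to Zhou; Blum loses to Zhou); the cycle Zhou → Park → Aoki → Zhou rules out a Condorcet winner.

none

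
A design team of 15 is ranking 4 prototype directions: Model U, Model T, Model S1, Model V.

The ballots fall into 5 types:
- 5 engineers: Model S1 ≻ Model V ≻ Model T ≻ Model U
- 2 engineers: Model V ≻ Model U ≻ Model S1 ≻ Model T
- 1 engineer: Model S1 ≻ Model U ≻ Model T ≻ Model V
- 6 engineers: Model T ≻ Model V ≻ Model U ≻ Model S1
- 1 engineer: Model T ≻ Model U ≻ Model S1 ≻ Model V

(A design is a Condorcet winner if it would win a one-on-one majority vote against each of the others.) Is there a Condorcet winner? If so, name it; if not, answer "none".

Check each pair by majority over 15 ballots:
Model U vs Model T: Model U is ranked higher on 2+1 = 3 ballots, Model T on 12. Model T wins 12–3.
Model U vs Model S1: Model U wins 9–6.
Model U vs Model V: 2 to 13, Model V.
Model T vs Model S1: Model S1 wins 8–7.
Model T vs Model V: Model T, 8–7.
Model S1 vs Model V: Model V, 8–7.
No design is unbeaten: Model U loses to Model T; Model T loses to Model S1; Model S1 loses to Model U; Model V loses to Model T. In particular Model U beats Model S1 beats Model T beats Model U is a majority cycle — no Condorcet winner exists.

none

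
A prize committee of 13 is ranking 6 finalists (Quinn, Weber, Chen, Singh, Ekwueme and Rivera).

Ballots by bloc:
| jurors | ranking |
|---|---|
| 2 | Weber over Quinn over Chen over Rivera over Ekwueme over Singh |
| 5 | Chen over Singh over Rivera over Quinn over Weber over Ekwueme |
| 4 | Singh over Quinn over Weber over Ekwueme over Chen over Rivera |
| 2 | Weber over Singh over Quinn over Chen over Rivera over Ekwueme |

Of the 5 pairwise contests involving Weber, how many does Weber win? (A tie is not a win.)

Weber against each rival (13 jurors):
Weber vs Quinn: 4 to 9, Quinn.
Weber vs Chen: Weber is ranked higher on 2+4+2 = 8 ballots, Chen on 5. Weber wins 8–5.
Weber vs Singh: Weber preferred on 2+2 = 4 ballots; Singh wins 9–4.
Weber vs Ekwueme: 2+5+4+2 = 13 for Weber, 0 for Ekwueme — Weber by 13–0.
Weber–Rivera: Weber 8–5.
Weber beats Chen, Ekwueme, Rivera; loses to Quinn, Singh — 3 pairwise wins.

3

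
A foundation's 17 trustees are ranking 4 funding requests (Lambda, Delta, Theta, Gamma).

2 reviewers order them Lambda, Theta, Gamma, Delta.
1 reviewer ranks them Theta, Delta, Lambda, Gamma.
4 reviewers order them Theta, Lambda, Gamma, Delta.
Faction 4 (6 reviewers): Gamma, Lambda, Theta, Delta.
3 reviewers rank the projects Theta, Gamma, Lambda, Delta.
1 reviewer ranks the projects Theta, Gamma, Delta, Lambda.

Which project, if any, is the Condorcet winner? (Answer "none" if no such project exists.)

Theta

Head-to-head results (17 reviewers):
Lambda vs Delta: Lambda is ranked higher on 2+4+6+3 = 15 ballots, Delta on 2. Lambda wins 15–2.
Lambda vs Theta: 8 to 9, Theta.
Lambda vs Gamma: 2+1+4 = 7 for Lambda, 10 for Gamma — Gamma by 10–7.
Delta vs Theta: Delta preferred on 0 ballots; Theta wins 17–0.
Delta vs Gamma: 1 to 16, Gamma.
Theta vs Gamma: 11 to 6, Theta.
Only Theta has no losses; Theta is the Condorcet winner.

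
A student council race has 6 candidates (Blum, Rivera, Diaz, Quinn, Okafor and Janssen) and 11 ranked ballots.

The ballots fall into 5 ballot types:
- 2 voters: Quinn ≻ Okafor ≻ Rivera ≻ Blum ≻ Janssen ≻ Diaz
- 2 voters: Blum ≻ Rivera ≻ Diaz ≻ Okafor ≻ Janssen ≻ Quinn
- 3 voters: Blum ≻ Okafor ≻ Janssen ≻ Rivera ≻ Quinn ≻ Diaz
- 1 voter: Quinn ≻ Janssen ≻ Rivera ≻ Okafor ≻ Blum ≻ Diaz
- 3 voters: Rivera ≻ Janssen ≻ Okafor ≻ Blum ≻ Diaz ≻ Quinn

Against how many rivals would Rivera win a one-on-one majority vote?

Rivera against each rival (11 voters):
Rivera–Blum: Rivera 6–5.
Rivera vs Diaz: Rivera, 11–0.
Rivera vs Quinn: 2+3+3 = 8 for Rivera, 3 for Quinn — Rivera by 8–3.
Rivera vs Okafor: 6 to 5, Rivera.
Rivera vs Janssen: Rivera wins 7–4.
Rivera beats Blum, Diaz, Quinn, Okafor, Janssen — 5 pairwise wins.

5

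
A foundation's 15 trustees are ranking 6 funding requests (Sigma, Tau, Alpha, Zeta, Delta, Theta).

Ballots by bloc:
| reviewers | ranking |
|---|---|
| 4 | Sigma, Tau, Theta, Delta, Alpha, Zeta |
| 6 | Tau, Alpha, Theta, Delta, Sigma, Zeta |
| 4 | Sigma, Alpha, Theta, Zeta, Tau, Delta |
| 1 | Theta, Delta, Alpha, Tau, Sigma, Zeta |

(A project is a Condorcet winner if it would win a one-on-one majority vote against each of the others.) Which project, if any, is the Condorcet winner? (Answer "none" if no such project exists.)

Head-to-head results (15 reviewers):
Sigma vs Tau: Sigma preferred on 4+4 = 8 ballots; Sigma wins 8–7.
Sigma vs Alpha: 4+4 = 8 for Sigma, 7 for Alpha — Sigma by 8–7.
Sigma vs Zeta: 15 to 0, Sigma.
Sigma vs Delta: Sigma preferred on 4+4 = 8 ballots; Sigma wins 8–7.
Sigma vs Theta: Sigma preferred on 4+4 = 8 ballots; Sigma wins 8–7.
Tau vs Alpha: 10 to 5, Tau.
Tau vs Zeta: 4+6+1 = 11 for Tau, 4 for Zeta — Tau by 11–4.
Tau vs Delta: 4+6+4 = 14 for Tau, 1 for Delta — Tau by 14–1.
Tau vs Theta: 10 to 5, Tau.
Alpha vs Zeta: 15 to 0, Alpha.
Alpha vs Delta: Alpha is ranked higher on 6+4 = 10 ballots, Delta on 5. Alpha wins 10–5.
Alpha vs Theta: 6+4 = 10 for Alpha, 5 for Theta — Alpha by 10–5.
Zeta vs Delta: Zeta preferred on 4 ballots; Delta wins 11–4.
Zeta vs Theta: Zeta is ranked higher on 0 ballots, Theta on 15. Theta wins 15–0.
Delta vs Theta: Delta is ranked higher on 0 ballots, Theta on 15. Theta wins 15–0.
Sigma wins every pairwise contest, so Sigma is the Condorcet winner.

Sigma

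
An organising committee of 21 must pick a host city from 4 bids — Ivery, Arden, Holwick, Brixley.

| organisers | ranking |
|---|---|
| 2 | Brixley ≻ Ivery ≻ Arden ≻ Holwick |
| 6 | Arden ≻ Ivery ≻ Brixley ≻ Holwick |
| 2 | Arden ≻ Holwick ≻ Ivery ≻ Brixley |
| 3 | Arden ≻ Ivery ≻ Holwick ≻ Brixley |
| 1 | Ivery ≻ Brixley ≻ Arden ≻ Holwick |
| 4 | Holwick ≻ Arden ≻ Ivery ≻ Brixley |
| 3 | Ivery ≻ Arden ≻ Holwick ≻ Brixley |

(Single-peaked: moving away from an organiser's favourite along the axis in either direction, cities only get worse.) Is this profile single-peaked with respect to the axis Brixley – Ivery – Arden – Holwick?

Axis positions: Brixley=1, Ivery=2, Arden=3, Holwick=4.
Cluster 1 (peak Brixley at position 1): ranking walks positions 1-2-3-4, expanding outward from the peak — single-peaked.
Cluster 2 (peak Arden at position 3): ranking walks positions 3-2-1-4, expanding outward from the peak — single-peaked.
Cluster 3 (peak Arden at position 3): ranking walks positions 3-4-2-1, expanding outward from the peak — single-peaked.
Cluster 4 (peak Arden at position 3): ranking walks positions 3-2-4-1, expanding outward from the peak — single-peaked.
Cluster 5 (peak Ivery at position 2): ranking walks positions 2-1-3-4, expanding outward from the peak — single-peaked.
Cluster 6 (peak Holwick at position 4): ranking walks positions 4-3-2-1, expanding outward from the peak — single-peaked.
Cluster 7 (peak Ivery at position 2): ranking walks positions 2-3-4-1, expanding outward from the peak — single-peaked.
Every ranking is single-peaked on this axis.

yes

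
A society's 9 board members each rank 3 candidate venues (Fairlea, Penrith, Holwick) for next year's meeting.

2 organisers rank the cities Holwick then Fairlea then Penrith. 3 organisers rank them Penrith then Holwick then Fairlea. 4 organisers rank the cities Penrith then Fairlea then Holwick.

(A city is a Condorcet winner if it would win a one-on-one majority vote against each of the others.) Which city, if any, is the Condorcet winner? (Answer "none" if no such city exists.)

Penrith

Check each pair by majority over 9 ballots:
Fairlea vs Penrith: 2 to 7, Penrith.
Fairlea vs Holwick: Fairlea preferred on 4 ballots; Holwick wins 5–4.
Penrith vs Holwick: 7 to 2, Penrith.
Penrith wins every pairwise contest, so Penrith is the Condorcet winner.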